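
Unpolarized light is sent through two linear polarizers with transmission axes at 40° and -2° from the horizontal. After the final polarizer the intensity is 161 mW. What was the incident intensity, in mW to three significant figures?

Unpolarized light through the first polarizer → I₁ = ½ I₀, now polarized at 40°.
I₂ = I₁ cos²(-2° − 40°) = 0.5 I₀ · cos²(42°) = 0.2761 I₀.
So 161 mW = 0.2761 I₀, giving I₀ = 161/0.2761 = 583.1 mW.

I₀ ≈ 583 mW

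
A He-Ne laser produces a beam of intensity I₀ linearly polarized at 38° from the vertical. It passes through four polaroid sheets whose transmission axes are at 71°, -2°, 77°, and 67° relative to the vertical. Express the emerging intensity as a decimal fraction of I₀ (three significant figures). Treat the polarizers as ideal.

≈ 0.00212 I₀

I₁ = I₀ cos²(71° − 38°) = I₀ cos²(33°) = 0.7034 I₀.
I₂ = I₁ cos²(-2° − 71°) = 0.7034 I₀ · cos²(73°) = 0.06012 I₀.
I₃ = I₂ cos²(77° + 2°) = 0.06012 I₀ · cos²(79°) = 0.002189 I₀.
I₄ = I₃ cos²(67° − 77°) = 0.002189 I₀ · cos²(10°) = 0.002123 I₀.
Transmitted fraction = 0.002123.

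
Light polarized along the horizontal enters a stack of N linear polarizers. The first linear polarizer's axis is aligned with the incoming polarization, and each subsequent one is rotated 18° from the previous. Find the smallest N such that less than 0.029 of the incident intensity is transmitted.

N = 37

First polarizer is aligned with the polarization: full transmission.
Each further stage multiplies by cos²(18°) = 0.9045.
After N polarizers: T = 0.9045^(N−1). Require T < 0.029 ⇒ N−1 > ln(0.029)/ln(0.9045) = 35.28, so N−1 ≥ 36 and N = 37.
Check: N=37 gives T = 0.02697 < 0.029; N=36 gives T = 0.02982.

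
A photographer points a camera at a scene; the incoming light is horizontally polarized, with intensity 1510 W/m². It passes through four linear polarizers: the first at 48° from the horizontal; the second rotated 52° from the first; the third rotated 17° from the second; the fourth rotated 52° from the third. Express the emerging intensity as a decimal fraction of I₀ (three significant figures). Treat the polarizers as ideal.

I₁ = 1510 W/m² · cos²(48°) = 676.1 W/m².
I₂ = I₁ · cos²(52°) = 676.1 · 0.379 = 256.3 W/m².
I₃ = I₂ · cos²(17°) = 256.3 · 0.9145 = 234.4 W/m².
I₄ = I₃ · cos²(52°) = 234.4 · 0.379 = 88.83 W/m².
Transmitted fraction = 0.05883.

I/I₀ ≈ 0.0588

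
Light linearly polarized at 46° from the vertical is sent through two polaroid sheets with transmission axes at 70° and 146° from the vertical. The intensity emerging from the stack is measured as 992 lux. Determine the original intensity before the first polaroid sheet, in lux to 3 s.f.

I₁ = I₀ cos²(70° − 46°) = I₀ cos²(24°) = 0.8346 I₀.
I₂ = I₁ cos²(146° − 70°) = 0.8346 I₀ · cos²(76°) = 0.04884 I₀.
So 992 lux = 0.04884 I₀, giving I₀ = 992/0.04884 = 2.031e+04 lux.

I₀ ≈ 2.03e4 lux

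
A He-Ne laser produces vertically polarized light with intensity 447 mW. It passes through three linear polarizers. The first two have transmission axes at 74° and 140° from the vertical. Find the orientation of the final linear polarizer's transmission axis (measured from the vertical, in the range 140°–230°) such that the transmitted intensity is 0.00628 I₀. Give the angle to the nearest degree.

By Malus's law, I₁ = I₀ cos²(74° − 0°) = I₀ cos²(74°) = 0.07598 I₀.
I₂ = I₁ cos²(140° − 74°) = 0.07598 I₀ · cos²(66°) = 0.01257 I₀.
Need I₃/I₀ = 0.00628, so cos²(θ − 140°) = 0.00628 / 0.01257 = 0.4996.
θ − 140° = arccos(√0.4996) = 45.0°, giving θ ≈ 140 + 45.0 = 185.0°.

θ ≈ 185°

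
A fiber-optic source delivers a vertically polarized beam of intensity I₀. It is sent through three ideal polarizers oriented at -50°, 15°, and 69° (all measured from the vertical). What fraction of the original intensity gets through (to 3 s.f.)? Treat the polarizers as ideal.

By Malus's law, I₁ = I₀ cos²(-50° − 0°) = I₀ cos²(50°) = 0.4132 I₀.
I₂ = I₁ cos²(15° + 50°) = 0.4132 I₀ · cos²(65°) = 0.0738 I₀.
I₃ = I₂ cos²(69° − 15°) = 0.0738 I₀ · cos²(54°) = 0.0255 I₀.
Transmitted fraction = 0.0255.

≈ 0.0255 I₀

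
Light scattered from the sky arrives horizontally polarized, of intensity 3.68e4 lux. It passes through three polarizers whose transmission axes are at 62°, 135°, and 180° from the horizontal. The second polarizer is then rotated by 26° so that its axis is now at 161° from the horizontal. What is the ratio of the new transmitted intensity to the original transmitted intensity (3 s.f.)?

I_new/I_old ≈ 0.512

Before rotation:
I₁ = I₀ cos²(62° − 0°) = I₀ cos²(62°) = 0.2204 I₀.
I₂ = I₁ cos²(135° − 62°) = 0.2204 I₀ · cos²(73°) = 0.01884 I₀.
I₃ = I₂ cos²(180° − 135°) = 0.01884 I₀ · cos²(45°) = 0.00942 I₀.
After rotation:
I₁ = I₀ cos²(62° − 0°) = I₀ cos²(62°) = 0.2204 I₀.
Angle between axes 1 and 2: 81°. I₂ = 0.2204 I₀ · cos²(81°) = 0.005394 I₀.
I₃ = I₂ cos²(180° − 161°) = 0.005394 I₀ · cos²(19°) = 0.004822 I₀.
Ratio = 0.004822 / 0.00942 = 0.5119.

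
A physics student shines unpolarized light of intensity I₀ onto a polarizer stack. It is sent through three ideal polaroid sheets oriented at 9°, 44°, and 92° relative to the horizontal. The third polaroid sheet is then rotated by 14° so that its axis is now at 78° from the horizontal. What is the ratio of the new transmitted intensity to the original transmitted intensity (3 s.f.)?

Before rotation:
Unpolarized light through the first polarizer → I₁ = ½ I₀, now polarized at 9°.
I₂ = I₁ cos²(44° − 9°) = 0.5 I₀ · cos²(35°) = 0.3355 I₀.
I₃ = I₂ cos²(92° − 44°) = 0.3355 I₀ · cos²(48°) = 0.1502 I₀.
After rotation:
Unpolarized light through the first polarizer → I₁ = ½ I₀, now polarized at 9°.
I₂ = I₁ cos²(44° − 9°) = 0.5 I₀ · cos²(35°) = 0.3355 I₀.
I₃ = I₂ cos²(78° − 44°) = 0.3355 I₀ · cos²(34°) = 0.2306 I₀.
Ratio = 0.2306 / 0.1502 = 1.535.

I_new/I_old ≈ 1.54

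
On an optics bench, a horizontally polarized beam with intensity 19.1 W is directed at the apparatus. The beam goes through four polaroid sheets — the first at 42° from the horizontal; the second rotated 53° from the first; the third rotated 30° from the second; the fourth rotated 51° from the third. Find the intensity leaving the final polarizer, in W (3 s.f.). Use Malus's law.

By Malus's law, I₁ = 19.1 W · cos²(42°) = 10.55 W.
I₂ = I₁ · cos²(53°) = 10.55 · 0.3622 = 3.82 W.
I₃ = I₂ · cos²(30°) = 3.82 · 0.75 = 2.865 W.
I₄ = I₃ · cos²(51°) = 2.865 · 0.396 = 1.135 W.

I ≈ 1.13 W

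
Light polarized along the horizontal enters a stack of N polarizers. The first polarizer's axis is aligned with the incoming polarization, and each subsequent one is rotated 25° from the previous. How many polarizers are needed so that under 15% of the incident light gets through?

N = 11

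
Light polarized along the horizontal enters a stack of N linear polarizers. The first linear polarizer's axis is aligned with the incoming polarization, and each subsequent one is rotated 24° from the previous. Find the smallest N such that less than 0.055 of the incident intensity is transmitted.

N = 18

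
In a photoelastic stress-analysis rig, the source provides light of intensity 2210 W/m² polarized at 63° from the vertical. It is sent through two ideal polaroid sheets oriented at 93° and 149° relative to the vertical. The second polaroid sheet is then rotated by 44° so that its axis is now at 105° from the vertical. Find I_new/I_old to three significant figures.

Before rotation:
By Malus's law, I₁ = I₀ cos²(93° − 63°) = I₀ cos²(30°) = 0.75 I₀.
I₂ = I₁ cos²(149° − 93°) = 0.75 I₀ · cos²(56°) = 0.2345 I₀.
After rotation:
I₁ = I₀ cos²(93° − 63°) = I₀ cos²(30°) = 0.75 I₀.
I₂ = I₁ cos²(105° − 93°) = 0.75 I₀ · cos²(12°) = 0.7176 I₀.
Ratio = 0.7176 / 0.2345 = 3.06.

I_new/I_old ≈ 3.06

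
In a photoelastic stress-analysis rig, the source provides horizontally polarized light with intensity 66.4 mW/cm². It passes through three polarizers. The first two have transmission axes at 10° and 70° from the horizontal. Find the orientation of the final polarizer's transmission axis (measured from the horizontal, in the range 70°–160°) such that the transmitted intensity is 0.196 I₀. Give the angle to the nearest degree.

θ ≈ 96°

I₁ = I₀ cos²(10° − 0°) = I₀ cos²(10°) = 0.9698 I₀.
I₂ = I₁ cos²(70° − 10°) = 0.9698 I₀ · cos²(60°) = 0.2425 I₀.
Need I₃/I₀ = 0.196, so cos²(θ − 70°) = 0.196 / 0.2425 = 0.8084.
θ − 70° = arccos(√0.8084) = 26.0°, giving θ ≈ 70 + 26.0 = 96.0°.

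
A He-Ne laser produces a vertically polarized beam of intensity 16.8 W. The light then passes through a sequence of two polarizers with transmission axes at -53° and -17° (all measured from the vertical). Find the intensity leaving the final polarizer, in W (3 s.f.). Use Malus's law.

By Malus's law, I₁ = 16.8 W · cos²(53°) = 6.085 W.
I₂ = I₁ · cos²(36°) = 6.085 · 0.6545 = 3.982 W.

I ≈ 3.98 W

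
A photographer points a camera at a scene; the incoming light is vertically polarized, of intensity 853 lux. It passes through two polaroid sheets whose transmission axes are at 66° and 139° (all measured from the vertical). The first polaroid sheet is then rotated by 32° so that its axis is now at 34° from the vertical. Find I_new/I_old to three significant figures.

Before rotation:
I₁ = I₀ cos²(66° − 0°) = I₀ cos²(66°) = 0.1654 I₀.
I₂ = I₁ cos²(139° − 66°) = 0.1654 I₀ · cos²(73°) = 0.01414 I₀.
After rotation:
I₁ = I₀ cos²(34° − 0°) = I₀ cos²(34°) = 0.6873 I₀.
Angle between axes 1 and 2: 75°. I₂ = 0.6873 I₀ · cos²(75°) = 0.04604 I₀.
Ratio = 0.04604 / 0.01414 = 3.256.

I_new/I_old ≈ 3.26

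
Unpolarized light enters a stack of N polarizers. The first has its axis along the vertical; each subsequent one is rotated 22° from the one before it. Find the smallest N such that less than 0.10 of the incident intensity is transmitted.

First polarizer halves the unpolarized light: factor 1/2.
Each further stage multiplies by cos²(22°) = 0.8597.
After N polarizers: T = 0.5·0.8597^(N−1). Require T < 0.10 ⇒ N−1 > ln(0.10/0.5)/ln(0.8597) = 10.64, so N−1 ≥ 11 and N = 12.
Check: N=12 gives T = 0.09476 < 0.10; N=11 gives T = 0.1102.

N = 12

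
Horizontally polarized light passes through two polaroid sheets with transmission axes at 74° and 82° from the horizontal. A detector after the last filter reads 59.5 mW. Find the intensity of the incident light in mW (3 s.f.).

By Malus's law, I₁ = I₀ cos²(74° − 0°) = I₀ cos²(74°) = 0.07598 I₀.
I₂ = I₁ cos²(82° − 74°) = 0.07598 I₀ · cos²(8°) = 0.0745 I₀.
So 59.5 mW = 0.0745 I₀, giving I₀ = 59.5/0.0745 = 798.6 mW.

I₀ ≈ 799 mW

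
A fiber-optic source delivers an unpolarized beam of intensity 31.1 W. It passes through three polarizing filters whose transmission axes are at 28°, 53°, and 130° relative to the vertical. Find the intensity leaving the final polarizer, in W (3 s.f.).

Unpolarized light through the first polarizer → I₁ = 31.1 W/2 = 15.55 W, polarized at 28°.
I₂ = I₁ · cos²(25°) = 15.55 · 0.8214 = 12.77 W.
I₃ = I₂ · cos²(77°) = 12.77 · 0.0506 = 0.6463 W.

I ≈ 0.646 W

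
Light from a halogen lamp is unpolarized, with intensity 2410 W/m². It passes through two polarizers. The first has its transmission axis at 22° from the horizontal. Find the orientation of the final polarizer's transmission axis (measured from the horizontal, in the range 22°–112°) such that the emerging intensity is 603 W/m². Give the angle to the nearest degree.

Unpolarized light through the first polarizer → I₁ = ½ I₀, now polarized at 22°.
Target fraction: 603 / 2410 W/m² = 0.2502 of I₀.
Need I₂/I₀ = 0.2502, so cos²(θ − 22°) = 0.2502 / 0.5 = 0.5004.
θ − 22° = arccos(√0.5004) = 45.0°, giving θ ≈ 22 + 45.0 = 67.0°.

θ ≈ 67°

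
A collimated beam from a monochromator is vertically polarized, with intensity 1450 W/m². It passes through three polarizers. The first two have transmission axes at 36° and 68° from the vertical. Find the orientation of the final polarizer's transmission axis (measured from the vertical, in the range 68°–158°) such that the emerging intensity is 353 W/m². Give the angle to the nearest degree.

θ ≈ 112°

By Malus's law, I₁ = I₀ cos²(36° − 0°) = I₀ cos²(36°) = 0.6545 I₀.
I₂ = I₁ cos²(68° − 36°) = 0.6545 I₀ · cos²(32°) = 0.4707 I₀.
Target fraction: 353 / 1450 W/m² = 0.2434 of I₀.
Need I₃/I₀ = 0.2434, so cos²(θ − 68°) = 0.2434 / 0.4707 = 0.5172.
θ − 68° = arccos(√0.5172) = 44.0°, giving θ ≈ 68 + 44.0 = 112.0°.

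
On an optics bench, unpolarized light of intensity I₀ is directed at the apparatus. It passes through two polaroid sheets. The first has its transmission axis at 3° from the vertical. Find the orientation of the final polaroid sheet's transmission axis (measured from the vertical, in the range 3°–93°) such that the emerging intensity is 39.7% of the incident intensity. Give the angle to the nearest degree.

θ ≈ 30°

Unpolarized light through the first polarizer → I₁ = ½ I₀, now polarized at 3°.
Need I₂/I₀ = 0.397, so cos²(θ − 3°) = 0.397 / 0.5 = 0.794.
θ − 3° = arccos(√0.794) = 27.0°, giving θ ≈ 3 + 27.0 = 30.0°.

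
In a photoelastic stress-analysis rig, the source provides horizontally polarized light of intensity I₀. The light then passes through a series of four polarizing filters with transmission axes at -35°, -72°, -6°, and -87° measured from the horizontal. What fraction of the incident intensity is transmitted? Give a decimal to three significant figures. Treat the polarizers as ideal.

≈ 0.00173 I₀

By Malus's law, I₁ = I₀ cos²(-35° − 0°) = I₀ cos²(35°) = 0.671 I₀.
I₂ = I₁ cos²(-72° + 35°) = 0.671 I₀ · cos²(37°) = 0.428 I₀.
I₃ = I₂ cos²(-6° + 72°) = 0.428 I₀ · cos²(66°) = 0.0708 I₀.
I₄ = I₃ cos²(-87° + 6°) = 0.0708 I₀ · cos²(81°) = 0.001733 I₀.
Transmitted fraction = 0.001733.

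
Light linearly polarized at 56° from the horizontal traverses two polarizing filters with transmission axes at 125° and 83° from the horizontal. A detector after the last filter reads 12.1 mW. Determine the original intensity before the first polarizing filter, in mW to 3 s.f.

By Malus's law, I₁ = I₀ cos²(125° − 56°) = I₀ cos²(69°) = 0.1284 I₀.
I₂ = I₁ cos²(83° − 125°) = 0.1284 I₀ · cos²(42°) = 0.07093 I₀.
So 12.1 mW = 0.07093 I₀, giving I₀ = 12.1/0.07093 = 170.6 mW.

I₀ ≈ 171 mW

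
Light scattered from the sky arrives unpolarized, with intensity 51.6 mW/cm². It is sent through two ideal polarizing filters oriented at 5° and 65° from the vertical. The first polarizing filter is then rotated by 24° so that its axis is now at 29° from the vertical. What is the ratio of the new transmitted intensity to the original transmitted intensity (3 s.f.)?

Before rotation:
Unpolarized light through the first polarizer → I₁ = ½ I₀, now polarized at 5°.
I₂ = I₁ cos²(65° − 5°) = 0.5 I₀ · cos²(60°) = 0.125 I₀.
After rotation:
Unpolarized light through the first polarizer → I₁ = ½ I₀, now polarized at 29°.
I₂ = I₁ cos²(65° − 29°) = 0.5 I₀ · cos²(36°) = 0.3273 I₀.
Ratio = 0.3273 / 0.125 = 2.618.

I_new/I_old ≈ 2.62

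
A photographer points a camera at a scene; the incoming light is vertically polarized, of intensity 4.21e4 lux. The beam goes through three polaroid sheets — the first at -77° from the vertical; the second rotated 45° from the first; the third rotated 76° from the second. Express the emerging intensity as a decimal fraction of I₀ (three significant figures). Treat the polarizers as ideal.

I/I₀ ≈ 0.00148

By Malus's law, I₁ = 4.21e4 lux · cos²(77°) = 2130 lux.
I₂ = I₁ · cos²(45°) = 2130 · 0.5 = 1065 lux.
I₃ = I₂ · cos²(76°) = 1065 · 0.05853 = 62.34 lux.
Transmitted fraction = 0.001481.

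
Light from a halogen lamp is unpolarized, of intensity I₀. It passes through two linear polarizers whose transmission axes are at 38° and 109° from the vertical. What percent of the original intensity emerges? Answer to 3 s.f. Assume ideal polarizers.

Unpolarized light through the first polarizer → I₁ = ½ I₀, now polarized at 38°.
I₂ = I₁ cos²(109° − 38°) = 0.5 I₀ · cos²(71°) = 0.053 I₀.
That is 5.3% of the incident intensity.

≈ 5.30%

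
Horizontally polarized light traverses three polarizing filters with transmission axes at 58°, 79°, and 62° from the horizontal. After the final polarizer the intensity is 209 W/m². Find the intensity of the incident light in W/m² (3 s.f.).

I₁ = I₀ cos²(58° − 0°) = I₀ cos²(58°) = 0.2808 I₀.
I₂ = I₁ cos²(79° − 58°) = 0.2808 I₀ · cos²(21°) = 0.2448 I₀.
I₃ = I₂ cos²(62° − 79°) = 0.2448 I₀ · cos²(17°) = 0.2238 I₀.
So 209 W/m² = 0.2238 I₀, giving I₀ = 209/0.2238 = 933.8 W/m².

I₀ ≈ 934 W/m²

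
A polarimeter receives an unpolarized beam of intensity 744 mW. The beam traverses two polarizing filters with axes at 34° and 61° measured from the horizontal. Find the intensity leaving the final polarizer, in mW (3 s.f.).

I ≈ 295 mW

Unpolarized light through the first polarizer → I₁ = 744 mW/2 = 372 mW, polarized at 34°.
I₂ = I₁ · cos²(27°) = 372 · 0.7939 = 295.3 mW.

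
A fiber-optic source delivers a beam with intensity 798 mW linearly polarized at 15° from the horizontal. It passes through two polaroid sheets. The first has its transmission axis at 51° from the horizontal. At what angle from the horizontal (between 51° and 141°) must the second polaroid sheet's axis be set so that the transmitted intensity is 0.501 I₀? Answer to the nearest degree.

By Malus's law, I₁ = I₀ cos²(51° − 15°) = I₀ cos²(36°) = 0.6545 I₀.
Need I₂/I₀ = 0.501, so cos²(θ − 51°) = 0.501 / 0.6545 = 0.7655.
θ − 51° = arccos(√0.7655) = 29.0°, giving θ ≈ 51 + 29.0 = 80.0°.

θ ≈ 80°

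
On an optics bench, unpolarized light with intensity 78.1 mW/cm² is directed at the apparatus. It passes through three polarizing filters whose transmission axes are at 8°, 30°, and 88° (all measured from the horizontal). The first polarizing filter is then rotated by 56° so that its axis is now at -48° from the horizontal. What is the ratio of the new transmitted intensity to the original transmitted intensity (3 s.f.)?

I_new/I_old ≈ 0.0503

Before rotation:
Unpolarized light through the first polarizer → I₁ = ½ I₀, now polarized at 8°.
I₂ = I₁ cos²(30° − 8°) = 0.5 I₀ · cos²(22°) = 0.4298 I₀.
I₃ = I₂ cos²(88° − 30°) = 0.4298 I₀ · cos²(58°) = 0.1207 I₀.
After rotation:
Unpolarized light through the first polarizer → I₁ = ½ I₀, now polarized at -48°.
I₂ = I₁ cos²(30° + 48°) = 0.5 I₀ · cos²(78°) = 0.02161 I₀.
I₃ = I₂ cos²(88° − 30°) = 0.02161 I₀ · cos²(58°) = 0.006069 I₀.
Ratio = 0.006069 / 0.1207 = 0.05028.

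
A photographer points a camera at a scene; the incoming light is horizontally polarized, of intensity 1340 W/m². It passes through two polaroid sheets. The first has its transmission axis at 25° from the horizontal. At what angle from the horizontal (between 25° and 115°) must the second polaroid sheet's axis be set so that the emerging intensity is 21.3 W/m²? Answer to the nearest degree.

θ ≈ 107°

I₁ = I₀ cos²(25° − 0°) = I₀ cos²(25°) = 0.8214 I₀.
Target fraction: 21.3 / 1340 W/m² = 0.0159 of I₀.
Need I₂/I₀ = 0.0159, so cos²(θ − 25°) = 0.0159 / 0.8214 = 0.01935.
θ − 25° = arccos(√0.01935) = 82.0°, giving θ ≈ 25 + 82.0 = 107.0°.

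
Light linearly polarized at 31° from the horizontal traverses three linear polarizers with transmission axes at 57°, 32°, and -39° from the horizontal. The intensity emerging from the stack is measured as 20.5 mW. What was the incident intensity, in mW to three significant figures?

I₁ = I₀ cos²(57° − 31°) = I₀ cos²(26°) = 0.8078 I₀.
I₂ = I₁ cos²(32° − 57°) = 0.8078 I₀ · cos²(25°) = 0.6635 I₀.
I₃ = I₂ cos²(-39° − 32°) = 0.6635 I₀ · cos²(71°) = 0.07033 I₀.
So 20.5 mW = 0.07033 I₀, giving I₀ = 20.5/0.07033 = 291.5 mW.

I₀ ≈ 291 mW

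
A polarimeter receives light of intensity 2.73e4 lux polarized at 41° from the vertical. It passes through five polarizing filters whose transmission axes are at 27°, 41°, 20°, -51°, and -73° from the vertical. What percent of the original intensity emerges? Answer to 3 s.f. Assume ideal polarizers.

By Malus's law, I₁ = 2.73e4 lux · cos²(14°) = 2.57e+04 lux.
I₂ = I₁ · cos²(14°) = 2.57e+04 · 0.9415 = 2.42e+04 lux.
I₃ = I₂ · cos²(21°) = 2.42e+04 · 0.8716 = 2.109e+04 lux.
I₄ = I₃ · cos²(71°) = 2.109e+04 · 0.106 = 2235 lux.
I₅ = I₄ · cos²(22°) = 2235 · 0.8597 = 1922 lux.
That is 7.039% of the incident intensity.

≈ 7.04%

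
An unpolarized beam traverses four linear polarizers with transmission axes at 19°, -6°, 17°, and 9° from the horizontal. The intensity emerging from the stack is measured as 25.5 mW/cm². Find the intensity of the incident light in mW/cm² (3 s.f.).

I₀ ≈ 74.7 mW/cm²

Unpolarized light through the first polarizer → I₁ = ½ I₀, now polarized at 19°.
I₂ = I₁ cos²(-6° − 19°) = 0.5 I₀ · cos²(25°) = 0.4107 I₀.
I₃ = I₂ cos²(17° + 6°) = 0.4107 I₀ · cos²(23°) = 0.348 I₀.
I₄ = I₃ cos²(9° − 17°) = 0.348 I₀ · cos²(8°) = 0.3413 I₀.
So 25.5 mW/cm² = 0.3413 I₀, giving I₀ = 25.5/0.3413 = 74.72 mW/cm².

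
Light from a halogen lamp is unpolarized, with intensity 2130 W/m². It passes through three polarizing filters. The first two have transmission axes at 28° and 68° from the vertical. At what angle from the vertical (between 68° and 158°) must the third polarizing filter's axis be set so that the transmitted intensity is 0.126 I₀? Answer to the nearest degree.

Unpolarized light through the first polarizer → I₁ = ½ I₀, now polarized at 28°.
I₂ = I₁ cos²(68° − 28°) = 0.5 I₀ · cos²(40°) = 0.2934 I₀.
Need I₃/I₀ = 0.126, so cos²(θ − 68°) = 0.126 / 0.2934 = 0.4294.
θ − 68° = arccos(√0.4294) = 49.1°, giving θ ≈ 68 + 49.1 = 117.1°.

θ ≈ 117°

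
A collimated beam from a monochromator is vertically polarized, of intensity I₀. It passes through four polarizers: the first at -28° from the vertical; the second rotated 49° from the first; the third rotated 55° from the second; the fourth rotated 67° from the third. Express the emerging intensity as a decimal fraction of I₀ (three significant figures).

≈ 0.0169 I₀

I₁ = I₀ cos²(-28° − 0°) = I₀ cos²(28°) = 0.7796 I₀.
I₂ = I₁ cos²(49°) = 0.7796 · 0.4304 I₀ = 0.3355 I₀.
I₃ = I₂ cos²(55°) = 0.3355 · 0.329 I₀ = 0.1104 I₀.
I₄ = I₃ cos²(67°) = 0.1104 · 0.1527 I₀ = 0.01685 I₀.
Transmitted fraction = 0.01685.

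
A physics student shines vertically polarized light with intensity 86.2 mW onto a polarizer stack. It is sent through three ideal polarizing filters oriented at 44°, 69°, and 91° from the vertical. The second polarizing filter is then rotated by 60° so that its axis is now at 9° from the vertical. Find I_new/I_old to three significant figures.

I_new/I_old ≈ 0.0184

Before rotation:
By Malus's law, I₁ = I₀ cos²(44° − 0°) = I₀ cos²(44°) = 0.5174 I₀.
I₂ = I₁ cos²(69° − 44°) = 0.5174 I₀ · cos²(25°) = 0.425 I₀.
I₃ = I₂ cos²(91° − 69°) = 0.425 I₀ · cos²(22°) = 0.3654 I₀.
After rotation:
I₁ = I₀ cos²(44° − 0°) = I₀ cos²(44°) = 0.5174 I₀.
I₂ = I₁ cos²(9° − 44°) = 0.5174 I₀ · cos²(35°) = 0.3472 I₀.
I₃ = I₂ cos²(91° − 9°) = 0.3472 I₀ · cos²(82°) = 0.006725 I₀.
Ratio = 0.006725 / 0.3654 = 0.01841.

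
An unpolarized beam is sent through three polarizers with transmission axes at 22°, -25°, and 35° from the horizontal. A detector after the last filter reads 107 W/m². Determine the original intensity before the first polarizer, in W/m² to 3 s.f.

I₀ ≈ 1840 W/m²

Unpolarized light through the first polarizer → I₁ = ½ I₀, now polarized at 22°.
I₂ = I₁ cos²(-25° − 22°) = 0.5 I₀ · cos²(47°) = 0.2326 I₀.
I₃ = I₂ cos²(35° + 25°) = 0.2326 I₀ · cos²(60°) = 0.05814 I₀.
So 107 W/m² = 0.05814 I₀, giving I₀ = 107/0.05814 = 1840 W/m².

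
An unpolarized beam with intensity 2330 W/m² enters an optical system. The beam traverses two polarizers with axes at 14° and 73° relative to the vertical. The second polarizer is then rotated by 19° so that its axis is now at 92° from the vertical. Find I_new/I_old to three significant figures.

I_new/I_old ≈ 0.163

Before rotation:
Unpolarized light through the first polarizer → I₁ = ½ I₀, now polarized at 14°.
I₂ = I₁ cos²(73° − 14°) = 0.5 I₀ · cos²(59°) = 0.1326 I₀.
After rotation:
Unpolarized light through the first polarizer → I₁ = ½ I₀, now polarized at 14°.
I₂ = I₁ cos²(92° − 14°) = 0.5 I₀ · cos²(78°) = 0.02161 I₀.
Ratio = 0.02161 / 0.1326 = 0.163.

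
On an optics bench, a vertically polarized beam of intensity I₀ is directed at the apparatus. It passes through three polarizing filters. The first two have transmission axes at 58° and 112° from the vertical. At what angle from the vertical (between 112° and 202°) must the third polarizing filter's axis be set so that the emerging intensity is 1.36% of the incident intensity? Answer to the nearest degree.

θ ≈ 180°

By Malus's law, I₁ = I₀ cos²(58° − 0°) = I₀ cos²(58°) = 0.2808 I₀.
I₂ = I₁ cos²(112° − 58°) = 0.2808 I₀ · cos²(54°) = 0.09702 I₀.
Need I₃/I₀ = 0.0136, so cos²(θ − 112°) = 0.0136 / 0.09702 = 0.1402.
θ − 112° = arccos(√0.1402) = 68.0°, giving θ ≈ 112 + 68.0 = 180.0°.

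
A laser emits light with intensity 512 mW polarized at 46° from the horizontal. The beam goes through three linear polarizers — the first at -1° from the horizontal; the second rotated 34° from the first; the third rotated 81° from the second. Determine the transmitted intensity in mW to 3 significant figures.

I ≈ 4.01 mW

By Malus's law, I₁ = 512 mW · cos²(47°) = 238.1 mW.
I₂ = I₁ · cos²(34°) = 238.1 · 0.6873 = 163.7 mW.
I₃ = I₂ · cos²(81°) = 163.7 · 0.02447 = 4.005 mW.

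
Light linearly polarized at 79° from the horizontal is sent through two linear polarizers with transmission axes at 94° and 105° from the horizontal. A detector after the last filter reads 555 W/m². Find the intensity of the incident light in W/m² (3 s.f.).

I₀ ≈ 617 W/m²

I₁ = I₀ cos²(94° − 79°) = I₀ cos²(15°) = 0.933 I₀.
I₂ = I₁ cos²(105° − 94°) = 0.933 I₀ · cos²(11°) = 0.899 I₀.
So 555 W/m² = 0.899 I₀, giving I₀ = 555/0.899 = 617.3 W/m².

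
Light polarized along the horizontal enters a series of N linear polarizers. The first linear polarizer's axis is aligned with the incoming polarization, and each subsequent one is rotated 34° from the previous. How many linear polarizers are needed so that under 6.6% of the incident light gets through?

N = 9

First polarizer is aligned with the polarization: full transmission.
Each further stage multiplies by cos²(34°) = 0.6873.
After N polarizers: T = 0.6873^(N−1). Require T < 0.066 ⇒ N−1 > ln(0.066)/ln(0.6873) = 7.25, so N−1 ≥ 8 and N = 9.
Check: N=9 gives T = 0.0498 < 0.066; N=8 gives T = 0.07245.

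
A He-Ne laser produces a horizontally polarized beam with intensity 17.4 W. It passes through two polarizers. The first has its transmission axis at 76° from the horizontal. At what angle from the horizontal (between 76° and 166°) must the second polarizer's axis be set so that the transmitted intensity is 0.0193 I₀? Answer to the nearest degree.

θ ≈ 131°

I₁ = I₀ cos²(76° − 0°) = I₀ cos²(76°) = 0.05853 I₀.
Need I₂/I₀ = 0.0193, so cos²(θ − 76°) = 0.0193 / 0.05853 = 0.3298.
θ − 76° = arccos(√0.3298) = 55.0°, giving θ ≈ 76 + 55.0 = 131.0°.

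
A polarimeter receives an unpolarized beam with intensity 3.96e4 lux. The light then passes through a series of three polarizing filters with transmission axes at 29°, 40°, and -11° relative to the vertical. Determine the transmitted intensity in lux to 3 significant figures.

I ≈ 7560 lux

Unpolarized light through the first polarizer → I₁ = 3.96e4 lux/2 = 1.98e+04 lux, polarized at 29°.
I₂ = I₁ · cos²(11°) = 1.98e+04 · 0.9636 = 1.908e+04 lux.
I₃ = I₂ · cos²(51°) = 1.908e+04 · 0.396 = 7556 lux.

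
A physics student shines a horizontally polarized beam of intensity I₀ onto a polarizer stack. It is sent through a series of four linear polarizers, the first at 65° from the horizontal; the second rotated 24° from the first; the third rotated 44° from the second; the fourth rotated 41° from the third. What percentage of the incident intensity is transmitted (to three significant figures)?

≈ 4.39%

I₁ = I₀ cos²(65° − 0°) = I₀ cos²(65°) = 0.1786 I₀.
I₂ = I₁ cos²(24°) = 0.1786 · 0.8346 I₀ = 0.1491 I₀.
I₃ = I₂ cos²(44°) = 0.1491 · 0.5174 I₀ = 0.07713 I₀.
I₄ = I₃ cos²(41°) = 0.07713 · 0.5696 I₀ = 0.04393 I₀.
That is 4.393% of the incident intensity.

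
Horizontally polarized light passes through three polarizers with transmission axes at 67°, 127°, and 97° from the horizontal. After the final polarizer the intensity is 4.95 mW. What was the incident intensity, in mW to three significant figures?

I₀ ≈ 173 mW

I₁ = I₀ cos²(67° − 0°) = I₀ cos²(67°) = 0.1527 I₀.
I₂ = I₁ cos²(127° − 67°) = 0.1527 I₀ · cos²(60°) = 0.03817 I₀.
I₃ = I₂ cos²(97° − 127°) = 0.03817 I₀ · cos²(30°) = 0.02863 I₀.
So 4.95 mW = 0.02863 I₀, giving I₀ = 4.95/0.02863 = 172.9 mW.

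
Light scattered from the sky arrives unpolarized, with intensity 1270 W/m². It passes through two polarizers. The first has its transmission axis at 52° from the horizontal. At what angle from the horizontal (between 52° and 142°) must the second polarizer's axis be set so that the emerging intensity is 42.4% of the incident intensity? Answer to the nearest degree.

θ ≈ 75°

Unpolarized light through the first polarizer → I₁ = ½ I₀, now polarized at 52°.
Need I₂/I₀ = 0.424, so cos²(θ − 52°) = 0.424 / 0.5 = 0.848.
θ − 52° = arccos(√0.848) = 22.9°, giving θ ≈ 52 + 22.9 = 74.9°.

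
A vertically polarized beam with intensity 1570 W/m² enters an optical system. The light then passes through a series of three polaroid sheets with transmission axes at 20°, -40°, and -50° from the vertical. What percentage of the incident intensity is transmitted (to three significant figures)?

I₁ = 1570 W/m² · cos²(20°) = 1386 W/m².
I₂ = I₁ · cos²(60°) = 1386 · 0.25 = 346.6 W/m².
I₃ = I₂ · cos²(10°) = 346.6 · 0.9698 = 336.1 W/m².
That is 21.41% of the incident intensity.

≈ 21.4%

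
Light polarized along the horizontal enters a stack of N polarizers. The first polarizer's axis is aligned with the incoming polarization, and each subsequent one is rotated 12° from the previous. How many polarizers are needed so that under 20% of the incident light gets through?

First polarizer is aligned with the polarization: full transmission.
Each further stage multiplies by cos²(12°) = 0.9568.
After N polarizers: T = 0.9568^(N−1). Require T < 0.20 ⇒ N−1 > ln(0.20)/ln(0.9568) = 36.42, so N−1 ≥ 37 and N = 38.
Check: N=38 gives T = 0.195 < 0.20; N=37 gives T = 0.2038.

N = 38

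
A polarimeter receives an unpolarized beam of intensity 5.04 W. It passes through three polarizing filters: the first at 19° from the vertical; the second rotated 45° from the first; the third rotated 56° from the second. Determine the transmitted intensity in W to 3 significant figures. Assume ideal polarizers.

I ≈ 0.394 W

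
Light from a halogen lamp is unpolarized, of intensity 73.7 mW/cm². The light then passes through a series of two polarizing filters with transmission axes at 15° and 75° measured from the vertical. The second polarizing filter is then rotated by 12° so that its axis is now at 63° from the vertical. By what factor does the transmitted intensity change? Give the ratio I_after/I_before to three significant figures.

I_new/I_old ≈ 1.79

Before rotation:
Unpolarized light through the first polarizer → I₁ = ½ I₀, now polarized at 15°.
I₂ = I₁ cos²(75° − 15°) = 0.5 I₀ · cos²(60°) = 0.125 I₀.
After rotation:
Unpolarized light through the first polarizer → I₁ = ½ I₀, now polarized at 15°.
I₂ = I₁ cos²(63° − 15°) = 0.5 I₀ · cos²(48°) = 0.2239 I₀.
Ratio = 0.2239 / 0.125 = 1.791.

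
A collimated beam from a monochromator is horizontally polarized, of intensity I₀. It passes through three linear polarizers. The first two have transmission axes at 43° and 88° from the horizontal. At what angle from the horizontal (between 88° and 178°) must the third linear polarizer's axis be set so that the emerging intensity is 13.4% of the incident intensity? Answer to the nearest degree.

θ ≈ 133°

I₁ = I₀ cos²(43° − 0°) = I₀ cos²(43°) = 0.5349 I₀.
I₂ = I₁ cos²(88° − 43°) = 0.5349 I₀ · cos²(45°) = 0.2674 I₀.
Need I₃/I₀ = 0.134, so cos²(θ − 88°) = 0.134 / 0.2674 = 0.501.
θ − 88° = arccos(√0.501) = 44.9°, giving θ ≈ 88 + 44.9 = 132.9°.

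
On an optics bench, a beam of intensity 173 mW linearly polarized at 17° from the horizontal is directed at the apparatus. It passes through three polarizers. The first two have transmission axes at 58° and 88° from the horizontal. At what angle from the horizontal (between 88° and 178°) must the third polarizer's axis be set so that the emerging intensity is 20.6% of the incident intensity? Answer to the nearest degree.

I₁ = I₀ cos²(58° − 17°) = I₀ cos²(41°) = 0.5696 I₀.
I₂ = I₁ cos²(88° − 58°) = 0.5696 I₀ · cos²(30°) = 0.4272 I₀.
Need I₃/I₀ = 0.206, so cos²(θ − 88°) = 0.206 / 0.4272 = 0.4822.
θ − 88° = arccos(√0.4822) = 46.0°, giving θ ≈ 88 + 46.0 = 134.0°.

θ ≈ 134°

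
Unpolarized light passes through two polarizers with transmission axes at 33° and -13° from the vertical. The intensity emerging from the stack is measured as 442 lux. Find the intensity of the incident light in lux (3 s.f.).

Unpolarized light through the first polarizer → I₁ = ½ I₀, now polarized at 33°.
I₂ = I₁ cos²(-13° − 33°) = 0.5 I₀ · cos²(46°) = 0.2413 I₀.
So 442 lux = 0.2413 I₀, giving I₀ = 442/0.2413 = 1832 lux.

I₀ ≈ 1830 lux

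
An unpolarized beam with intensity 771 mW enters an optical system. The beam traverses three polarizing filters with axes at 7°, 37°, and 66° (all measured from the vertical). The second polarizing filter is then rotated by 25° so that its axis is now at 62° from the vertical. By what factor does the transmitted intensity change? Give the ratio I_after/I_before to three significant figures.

Before rotation:
Unpolarized light through the first polarizer → I₁ = ½ I₀, now polarized at 7°.
I₂ = I₁ cos²(37° − 7°) = 0.5 I₀ · cos²(30°) = 0.375 I₀.
I₃ = I₂ cos²(66° − 37°) = 0.375 I₀ · cos²(29°) = 0.2869 I₀.
After rotation:
Unpolarized light through the first polarizer → I₁ = ½ I₀, now polarized at 7°.
I₂ = I₁ cos²(62° − 7°) = 0.5 I₀ · cos²(55°) = 0.1645 I₀.
I₃ = I₂ cos²(66° − 62°) = 0.1645 I₀ · cos²(4°) = 0.1637 I₀.
Ratio = 0.1637 / 0.2869 = 0.5706.

I_new/I_old ≈ 0.571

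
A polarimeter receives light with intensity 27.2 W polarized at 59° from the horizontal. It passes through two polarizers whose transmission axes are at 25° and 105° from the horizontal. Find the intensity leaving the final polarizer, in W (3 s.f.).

I₁ = 27.2 W · cos²(34°) = 18.69 W.
I₂ = I₁ · cos²(80°) = 18.69 · 0.03015 = 0.5637 W.

I ≈ 0.564 W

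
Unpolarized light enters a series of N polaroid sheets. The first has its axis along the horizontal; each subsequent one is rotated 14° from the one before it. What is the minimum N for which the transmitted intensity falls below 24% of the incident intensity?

First polarizer halves the unpolarized light: factor 1/2.
Each further stage multiplies by cos²(14°) = 0.9415.
After N polarizers: T = 0.5·0.9415^(N−1). Require T < 0.24 ⇒ N−1 > ln(0.24/0.5)/ln(0.9415) = 12.17, so N−1 ≥ 13 and N = 14.
Check: N=14 gives T = 0.2283 < 0.24; N=13 gives T = 0.2425.

N = 14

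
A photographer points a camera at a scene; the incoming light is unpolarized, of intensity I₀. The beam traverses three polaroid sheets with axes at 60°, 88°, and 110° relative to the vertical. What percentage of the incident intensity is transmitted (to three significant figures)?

Unpolarized light through the first polarizer → I₁ = ½ I₀, now polarized at 60°.
I₂ = I₁ cos²(88° − 60°) = 0.5 I₀ · cos²(28°) = 0.3898 I₀.
I₃ = I₂ cos²(110° − 88°) = 0.3898 I₀ · cos²(22°) = 0.3351 I₀.
That is 33.51% of the incident intensity.

≈ 33.5%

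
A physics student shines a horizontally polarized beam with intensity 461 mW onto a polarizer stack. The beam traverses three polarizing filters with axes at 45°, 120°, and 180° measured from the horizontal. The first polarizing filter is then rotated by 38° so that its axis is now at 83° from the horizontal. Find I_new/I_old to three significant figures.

Before rotation:
I₁ = I₀ cos²(45° − 0°) = I₀ cos²(45°) = 0.5 I₀.
I₂ = I₁ cos²(120° − 45°) = 0.5 I₀ · cos²(75°) = 0.03349 I₀.
I₃ = I₂ cos²(180° − 120°) = 0.03349 I₀ · cos²(60°) = 0.008373 I₀.
After rotation:
I₁ = I₀ cos²(83° − 0°) = I₀ cos²(83°) = 0.01485 I₀.
I₂ = I₁ cos²(120° − 83°) = 0.01485 I₀ · cos²(37°) = 0.009473 I₀.
I₃ = I₂ cos²(180° − 120°) = 0.009473 I₀ · cos²(60°) = 0.002368 I₀.
Ratio = 0.002368 / 0.008373 = 0.2828.

I_new/I_old ≈ 0.283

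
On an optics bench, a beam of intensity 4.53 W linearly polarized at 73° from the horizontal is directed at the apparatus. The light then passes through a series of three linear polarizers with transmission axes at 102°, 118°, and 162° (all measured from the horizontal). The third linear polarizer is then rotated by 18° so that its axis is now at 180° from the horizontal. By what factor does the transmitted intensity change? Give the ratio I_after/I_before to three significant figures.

Before rotation:
I₁ = I₀ cos²(102° − 73°) = I₀ cos²(29°) = 0.765 I₀.
I₂ = I₁ cos²(118° − 102°) = 0.765 I₀ · cos²(16°) = 0.7068 I₀.
I₃ = I₂ cos²(162° − 118°) = 0.7068 I₀ · cos²(44°) = 0.3658 I₀.
After rotation:
I₁ = I₀ cos²(102° − 73°) = I₀ cos²(29°) = 0.765 I₀.
I₂ = I₁ cos²(118° − 102°) = 0.765 I₀ · cos²(16°) = 0.7068 I₀.
I₃ = I₂ cos²(180° − 118°) = 0.7068 I₀ · cos²(62°) = 0.1558 I₀.
Ratio = 0.1558 / 0.3658 = 0.4259.

I_new/I_old ≈ 0.426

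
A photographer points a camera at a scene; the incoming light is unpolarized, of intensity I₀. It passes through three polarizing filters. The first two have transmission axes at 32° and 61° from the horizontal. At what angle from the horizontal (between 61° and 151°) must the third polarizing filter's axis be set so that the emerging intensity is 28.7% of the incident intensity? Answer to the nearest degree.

Unpolarized light through the first polarizer → I₁ = ½ I₀, now polarized at 32°.
I₂ = I₁ cos²(61° − 32°) = 0.5 I₀ · cos²(29°) = 0.3825 I₀.
Need I₃/I₀ = 0.287, so cos²(θ − 61°) = 0.287 / 0.3825 = 0.7504.
θ − 61° = arccos(√0.7504) = 30.0°, giving θ ≈ 61 + 30.0 = 91.0°.

θ ≈ 91°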